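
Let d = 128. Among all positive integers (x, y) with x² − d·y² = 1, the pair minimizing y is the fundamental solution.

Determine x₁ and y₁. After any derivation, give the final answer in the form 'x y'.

577 51

√128 = [11; 3,5,3,22, …], period ℓ=4 (even) → k=3
k=0  a_k=11  p_k/q_k = 11/1
k=1  a_k=3  p_k/q_k = 34/3
k=2  a_k=5  p_k/q_k = 181/16
k=3  a_k=3  p_k/q_k = 577/51
fundamental: x₁=577, y₁=51  (since 332929 − 128·2601 = 1)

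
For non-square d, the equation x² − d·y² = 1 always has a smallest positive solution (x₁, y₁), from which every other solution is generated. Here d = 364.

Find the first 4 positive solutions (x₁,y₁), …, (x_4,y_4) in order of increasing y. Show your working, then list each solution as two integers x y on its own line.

[19; 12,1,2,3,1,8,1,3,2,1,12,38] for √364; ℓ=12 ⇒ convergent index 11
k=0  a_k=19  p_k/q_k = 19/1
k=1  a_k=12  p_k/q_k = 229/12
…
k=3  a_k=2  p_k/q_k = 725/38
k=4  a_k=3  p_k/q_k = 2423/127
k=5  a_k=1  p_k/q_k = 3148/165
k=6  a_k=8  p_k/q_k = 27607/1447
k=7  a_k=1  p_k/q_k = 30755/1612
…
k=10  a_k=1  p_k/q_k = 390371/20461
k=11  a_k=12  p_k/q_k = 4954951/259710
(x₁, y₁) = (4954951, 259710);  4954951² − 364·259710² = 1 ✓
(4954951+259710√364)^2 = 49103078824801 + 2573700648420√364
(4954951+259710√364)^3 = 486606699052048124551 + 25505121203178395130√364
(4954951+259710√364)^4 = 4822224700149240710505379201 + 252753251621617410554928840√364

4954951 259710
49103078824801 2573700648420
486606699052048124551 25505121203178395130
4822224700149240710505379201 252753251621617410554928840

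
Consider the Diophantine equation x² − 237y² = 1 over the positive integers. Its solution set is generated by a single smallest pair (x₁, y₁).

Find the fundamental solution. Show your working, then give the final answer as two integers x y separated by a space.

228151 14820

[15; 2,1,1,7,10,7,1,1,2,30] for √237; ℓ=10 ⇒ convergent index 9
step 0: (15, 1)  from 15·(1,0) + (0,1)
…
step 2: (46, 3)  from 1·(31,2) + (15,1)
…
step 6: (42074, 2733)  from 7·(5927,385) + (585,38)
…
step 8: (90075, 5851)  from 1·(48001,3118) + (42074,2733)
step 9: (228151, 14820)  from 2·(90075,5851) + (48001,3118)
fundamental: x₁=228151, y₁=14820  (since 52052878801 − 237·219632400 = 1)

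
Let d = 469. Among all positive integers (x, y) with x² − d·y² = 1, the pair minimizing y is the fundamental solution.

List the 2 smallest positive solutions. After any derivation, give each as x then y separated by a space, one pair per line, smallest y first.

137215 6336
37655912449 1738788480

√469 → a₀=21, period (1,1,1,10,6,10,1,1,1,42); ℓ=10 even so k=9
step 0: (21, 1)  from 21·(1,0) + (0,1)
…
step 5: (4223, 195)  from 6·(693,32) + (65,3)
step 6: (42923, 1982)  from 10·(4223,195) + (693,32)
…
step 8: (90069, 4159)  from 1·(47146,2177) + (42923,1982)
step 9: (137215, 6336)  from 1·(90069,4159) + (47146,2177)
(x₁, y₁) = (137215, 6336);  137215² − 469·6336² = 1 ✓
(137215+6336√469)^2 = 37655912449 + 1738788480√469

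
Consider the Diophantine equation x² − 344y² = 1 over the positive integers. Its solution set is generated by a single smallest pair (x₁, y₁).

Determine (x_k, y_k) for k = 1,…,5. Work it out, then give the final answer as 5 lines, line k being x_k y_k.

d=344: √d = [18; 1,1,4,1,3,1,4,1,1,36] (ℓ=10, even), read p_9/q_9
step 0: (18, 1)  from 18·(1,0) + (0,1)
step 1: (19, 1)  from 1·(18,1) + (1,0)
step 2: (37, 2)  from 1·(19,1) + (18,1)
…
step 6: (983, 53)  from 1·(779,42) + (204,11)
step 7: (4711, 254)  from 4·(983,53) + (779,42)
step 8: (5694, 307)  from 1·(4711,254) + (983,53)
step 9: (10405, 561)  from 1·(5694,307) + (4711,254)
→ (10405, 561).  Check: 10405²=108264025, 344·561²=108264024, difference 1.
(10405+561√344)^2 = 216528049 + 11674410√344
(10405+561√344)^3 = 4505948689285 + 242944471539√344
(10405+561√344)^4 = 93768792007492801 + 5055674441052180√344
(10405+561√344)^5 = 1951328557169976499525 + 105208584875351394261√344

10405 561
216528049 11674410
4505948689285 242944471539
93768792007492801 5055674441052180
1951328557169976499525 105208584875351394261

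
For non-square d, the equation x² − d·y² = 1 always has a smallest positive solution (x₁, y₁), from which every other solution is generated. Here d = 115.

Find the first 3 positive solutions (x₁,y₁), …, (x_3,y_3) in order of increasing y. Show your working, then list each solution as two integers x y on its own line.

1126 105
2535751 236460
5710510126 532507815

[10; 1,2,1,1,1,1,1,2,1,20] for √115; ℓ=10 ⇒ convergent index 9
a_0=10:  p_0=10·1+0=10,  q_0=10·0+1=1
…
a_4=1:  p_4=1·43+32=75,  q_4=1·4+3=7
…
a_6=1:  p_6=1·118+75=193,  q_6=1·11+7=18
a_7=1:  p_7=1·193+118=311,  q_7=1·18+11=29
a_8=2:  p_8=2·311+193=815,  q_8=2·29+18=76
a_9=1:  p_9=1·815+311=1126,  q_9=1·76+29=105
→ (1126, 105).  Check: 1126²=1267876, 115·105²=1267875, difference 1.
n=2: (1126,105)∘(1126,105) = (1126·1126+115·105·105, 1126·105+105·1126) = (2535751,236460)
n=3: (2535751,236460)∘(1126,105) = (1126·2535751+115·105·236460, 1126·236460+105·2535751) = (5710510126,532507815)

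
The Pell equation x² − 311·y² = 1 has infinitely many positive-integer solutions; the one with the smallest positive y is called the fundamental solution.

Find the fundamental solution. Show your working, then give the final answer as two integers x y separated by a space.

√311 → a₀=17, period (1,1,1,2,1,…,1,1,34); ℓ=16 even so k=15
k=0  a_k=17  p_k/q_k = 17/1
k=1  a_k=1  p_k/q_k = 18/1
k=2  a_k=1  p_k/q_k = 35/2
…
k=4  a_k=2  p_k/q_k = 141/8
k=5  a_k=1  p_k/q_k = 194/11
k=6  a_k=6  p_k/q_k = 1305/74
k=7  a_k=3  p_k/q_k = 4109/233
k=8  a_k=17  p_k/q_k = 71158/4035
…
k=10  a_k=6  p_k/q_k = 1376656/78063
k=11  a_k=1  p_k/q_k = 1594239/90401
k=12  a_k=2  p_k/q_k = 4565134/258865
k=13  a_k=1  p_k/q_k = 6159373/349266
k=14  a_k=1  p_k/q_k = 10724507/608131
k=15  a_k=1  p_k/q_k = 16883880/957397
fundamental: x₁=16883880, y₁=957397  (since 285065403854400 − 311·916609015609 = 1)

16883880 957397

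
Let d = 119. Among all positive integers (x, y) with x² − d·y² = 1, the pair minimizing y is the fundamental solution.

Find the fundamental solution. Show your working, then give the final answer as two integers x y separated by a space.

√119 = [10; 1,9,1,20, …], period ℓ=4 (even) → k=3
step 0: (10, 1)  from 10·(1,0) + (0,1)
…
step 2: (109, 10)  from 9·(11,1) + (10,1)
step 3: (120, 11)  from 1·(109,10) + (11,1)
(x₁, y₁) = (120, 11);  120² − 119·11² = 1 ✓

120 11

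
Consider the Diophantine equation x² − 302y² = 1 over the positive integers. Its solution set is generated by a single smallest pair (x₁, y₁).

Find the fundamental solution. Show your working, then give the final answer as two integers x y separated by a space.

d=302: √d = [17; 2,1,1,1,4,…,1,2,34] (ℓ=16, even), read p_15/q_15
step 0: (17, 1)  from 17·(1,0) + (0,1)
step 1: (35, 2)  from 2·(17,1) + (1,0)
step 2: (52, 3)  from 1·(35,2) + (17,1)
…
step 4: (139, 8)  from 1·(87,5) + (52,3)
…
step 6: (1425, 82)  from 2·(643,37) + (139,8)
…
step 10: (107675, 6196)  from 2·(36581,2105) + (34513,1986)
…
step 12: (574956, 33085)  from 1·(467281,26889) + (107675,6196)
step 13: (1042237, 59974)  from 1·(574956,33085) + (467281,26889)
step 14: (1617193, 93059)  from 1·(1042237,59974) + (574956,33085)
step 15: (4276623, 246092)  from 2·(1617193,93059) + (1042237,59974)
→ (4276623, 246092).  Check: 4276623²=18289504284129, 302·246092²=18289504284128, difference 1.

4276623 246092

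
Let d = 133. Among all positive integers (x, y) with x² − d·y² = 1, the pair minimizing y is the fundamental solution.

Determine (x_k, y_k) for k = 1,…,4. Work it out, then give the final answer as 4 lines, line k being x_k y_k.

2588599 224460
13401689565601 1162073863080
69383200415647777399 6016286479789825380
359210566425477440164982401 31147506330593762303822160

[11; 1,1,7,5,1,…,1,1,22] for √133; ℓ=16 ⇒ convergent index 15
i=0: a=11 ⇒ p=11, q=1
i=1: a=1 ⇒ p=12, q=1
…
i=5: a=1 ⇒ p=1061, q=92
…
i=7: a=1 ⇒ p=3010, q=261
…
i=9: a=1 ⇒ p=10979, q=952
…
i=11: a=1 ⇒ p=29927, q=2595
i=12: a=5 ⇒ p=168583, q=14618
…
i=14: a=1 ⇒ p=1378591, q=119539
i=15: a=1 ⇒ p=2588599, q=224460
(x₁, y₁) = (2588599, 224460);  2588599² − 133·224460² = 1 ✓
n=2: (2588599,224460)∘(2588599,224460) = (2588599·2588599+133·224460·224460, 2588599·224460+224460·2588599) = (13401689565601,1162073863080)
n=3: (13401689565601,1162073863080)∘(2588599,224460) = (2588599·13401689565601+133·224460·1162073863080, 2588599·1162073863080+224460·13401689565601) = (69383200415647777399,6016286479789825380)
n=4: (69383200415647777399,6016286479789825380)∘(2588599,224460) = (2588599·69383200415647777399+133·224460·6016286479789825380, 2588599·6016286479789825380+224460·69383200415647777399) = (359210566425477440164982401,31147506330593762303822160)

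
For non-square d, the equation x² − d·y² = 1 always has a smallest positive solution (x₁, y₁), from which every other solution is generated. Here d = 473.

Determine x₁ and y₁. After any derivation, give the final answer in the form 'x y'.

87 4

√473 = [21; 1,2,1,42, …], period ℓ=4 (even) → k=3
i=0: a=21 ⇒ p=21, q=1
…
i=2: a=2 ⇒ p=65, q=3
i=3: a=1 ⇒ p=87, q=4
(x₁, y₁) = (87, 4);  87² − 473·4² = 1 ✓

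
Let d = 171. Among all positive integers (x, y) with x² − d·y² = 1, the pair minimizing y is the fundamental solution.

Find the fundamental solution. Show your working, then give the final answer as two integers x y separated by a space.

√171 → a₀=13, period (13,26); ℓ=2 even so k=1
k=0  a_k=13  p_k/q_k = 13/1
k=1  a_k=13  p_k/q_k = 170/13
→ (170, 13).  Check: 170²=28900, 171·13²=28899, difference 1.

170 13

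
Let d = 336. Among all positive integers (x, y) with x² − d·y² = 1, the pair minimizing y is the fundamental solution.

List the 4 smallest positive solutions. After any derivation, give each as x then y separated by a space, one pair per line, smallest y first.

55 3
6049 330
665335 36297
73180801 3992340

√336 = [18; 3,36, …], period ℓ=2 (even) → k=1
a_0=18:  p_0=18·1+0=18,  q_0=18·0+1=1
a_1=3:  p_1=3·18+1=55,  q_1=3·1+0=3
(x₁, y₁) = (55, 3);  55² − 336·3² = 1 ✓
n=2: (55,3)∘(55,3) = (55·55+336·3·3, 55·3+3·55) = (6049,330)
n=3: (6049,330)∘(55,3) = (55·6049+336·3·330, 55·330+3·6049) = (665335,36297)
n=4: (665335,36297)∘(55,3) = (55·665335+336·3·36297, 55·36297+3·665335) = (73180801,3992340)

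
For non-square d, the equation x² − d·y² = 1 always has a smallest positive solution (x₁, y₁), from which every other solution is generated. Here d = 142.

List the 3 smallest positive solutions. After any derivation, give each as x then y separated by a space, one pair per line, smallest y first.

√142 → a₀=11, period (1,10,1,22); ℓ=4 even so k=3
k=0  a_k=11  p_k/q_k = 11/1
…
k=2  a_k=10  p_k/q_k = 131/11
k=3  a_k=1  p_k/q_k = 143/12
(x₁, y₁) = (143, 12);  143² − 142·12² = 1 ✓
k=2:  x_2 = 143·143+142·12·12 = 40897,  y_2 = 143·12+12·143 = 3432
k=3:  x_3 = 143·40897+142·12·3432 = 11696399,  y_3 = 143·3432+12·40897 = 981540

143 12
40897 3432
11696399 981540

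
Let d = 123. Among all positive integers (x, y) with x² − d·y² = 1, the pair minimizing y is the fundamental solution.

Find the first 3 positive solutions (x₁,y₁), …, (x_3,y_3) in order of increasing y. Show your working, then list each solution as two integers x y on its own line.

[11; 11,22] for √123; ℓ=2 ⇒ convergent index 1
i=0: a=11 ⇒ p=11, q=1
i=1: a=11 ⇒ p=122, q=11
→ (122, 11).  Check: 122²=14884, 123·11²=14883, difference 1.
(122+11√123)^2 = 29767 + 2684√123
(122+11√123)^3 = 7263026 + 654885√123

122 11
29767 2684
7263026 654885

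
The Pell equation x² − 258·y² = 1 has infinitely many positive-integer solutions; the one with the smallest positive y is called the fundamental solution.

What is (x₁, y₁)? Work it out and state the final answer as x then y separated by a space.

257 16

[16; 16,32] for √258; ℓ=2 ⇒ convergent index 1
step 0: (16, 1)  from 16·(1,0) + (0,1)
step 1: (257, 16)  from 16·(16,1) + (1,0)
→ (257, 16).  Check: 257²=66049, 258·16²=66048, difference 1.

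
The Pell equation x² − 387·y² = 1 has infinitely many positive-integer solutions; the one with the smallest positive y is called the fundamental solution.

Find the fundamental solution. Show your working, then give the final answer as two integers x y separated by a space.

3482 177

d=387: √d = [19; 1,2,19,2,1,38] (ℓ=6, even), read p_5/q_5
k=0  a_k=19  p_k/q_k = 19/1
k=1  a_k=1  p_k/q_k = 20/1
k=2  a_k=2  p_k/q_k = 59/3
…
k=4  a_k=2  p_k/q_k = 2341/119
k=5  a_k=1  p_k/q_k = 3482/177
→ (3482, 177).  Check: 3482²=12124324, 387·177²=12124323, difference 1.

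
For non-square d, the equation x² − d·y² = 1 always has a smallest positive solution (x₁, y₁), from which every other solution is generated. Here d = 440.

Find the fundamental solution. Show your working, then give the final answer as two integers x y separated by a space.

√440 → a₀=20, period (1,40); ℓ=2 even so k=1
step 0: (20, 1)  from 20·(1,0) + (0,1)
step 1: (21, 1)  from 1·(20,1) + (1,0)
→ (21, 1).  Check: 21²=441, 440·1²=440, difference 1.

21 1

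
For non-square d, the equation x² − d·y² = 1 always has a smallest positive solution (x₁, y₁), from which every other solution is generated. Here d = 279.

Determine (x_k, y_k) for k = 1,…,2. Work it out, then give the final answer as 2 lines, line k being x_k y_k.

√279 = [16; 1,2,2,1,2,2,1,32, …], period ℓ=8 (even) → k=7
i=0: a=16 ⇒ p=16, q=1
…
i=2: a=2 ⇒ p=50, q=3
i=3: a=2 ⇒ p=117, q=7
i=4: a=1 ⇒ p=167, q=10
i=5: a=2 ⇒ p=451, q=27
i=6: a=2 ⇒ p=1069, q=64
i=7: a=1 ⇒ p=1520, q=91
(x₁, y₁) = (1520, 91);  1520² − 279·91² = 1 ✓
(x_2, y_2) = (1520·1520 + 279·91·91, 1520·91 + 91·1520) = (4620799, 276640)

1520 91
4620799 276640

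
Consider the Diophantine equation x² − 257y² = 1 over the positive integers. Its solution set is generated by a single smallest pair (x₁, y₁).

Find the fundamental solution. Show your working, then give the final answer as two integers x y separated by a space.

513 32

d=257: √d = [16; 32] (ℓ=1, odd), read p_1/q_1
step 0: (16, 1)  from 16·(1,0) + (0,1)
step 1: (513, 32)  from 32·(16,1) + (1,0)
fundamental: x₁=513, y₁=32  (since 263169 − 257·1024 = 1)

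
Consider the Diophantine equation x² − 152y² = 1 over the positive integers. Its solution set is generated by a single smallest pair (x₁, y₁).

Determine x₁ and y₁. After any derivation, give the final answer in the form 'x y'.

√152 → a₀=12, period (3,24); ℓ=2 even so k=1
a_0=12:  p_0=12·1+0=12,  q_0=12·0+1=1
a_1=3:  p_1=3·12+1=37,  q_1=3·1+0=3
fundamental: x₁=37, y₁=3  (since 1369 − 152·9 = 1)

37 3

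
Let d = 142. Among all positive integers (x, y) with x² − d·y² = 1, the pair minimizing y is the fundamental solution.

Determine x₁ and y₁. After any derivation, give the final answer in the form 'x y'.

d=142: √d = [11; 1,10,1,22] (ℓ=4, even), read p_3/q_3
i=0: a=11 ⇒ p=11, q=1
…
i=2: a=10 ⇒ p=131, q=11
i=3: a=1 ⇒ p=143, q=12
→ (143, 12).  Check: 143²=20449, 142·12²=20448, difference 1.

143 12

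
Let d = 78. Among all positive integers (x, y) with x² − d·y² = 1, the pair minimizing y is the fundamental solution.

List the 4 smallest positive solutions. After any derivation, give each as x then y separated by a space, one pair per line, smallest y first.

√78 = [8; 1,4,1,16, …], period ℓ=4 (even) → k=3
a_0=8:  p_0=8·1+0=8,  q_0=8·0+1=1
a_1=1:  p_1=1·8+1=9,  q_1=1·1+0=1
a_2=4:  p_2=4·9+8=44,  q_2=4·1+1=5
a_3=1:  p_3=1·44+9=53,  q_3=1·5+1=6
(x₁, y₁) = (53, 6);  53² − 78·6² = 1 ✓
(x_2, y_2) = (53·53 + 78·6·6, 53·6 + 6·53) = (5617, 636)
(x_3, y_3) = (53·5617 + 78·6·636, 53·636 + 6·5617) = (595349, 67410)
(x_4, y_4) = (53·595349 + 78·6·67410, 53·67410 + 6·595349) = (63101377, 7144824)

53 6
5617 636
595349 67410
63101377 7144824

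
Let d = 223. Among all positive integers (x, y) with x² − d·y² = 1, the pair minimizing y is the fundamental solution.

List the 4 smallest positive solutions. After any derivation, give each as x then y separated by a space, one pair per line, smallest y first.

d=223: √d = [14; 1,13,1,28] (ℓ=4, even), read p_3/q_3
i=0: a=14 ⇒ p=14, q=1
i=1: a=1 ⇒ p=15, q=1
i=2: a=13 ⇒ p=209, q=14
i=3: a=1 ⇒ p=224, q=15
→ (224, 15).  Check: 224²=50176, 223·15²=50175, difference 1.
(x_2, y_2) = (224·224 + 223·15·15, 224·15 + 15·224) = (100351, 6720)
(x_3, y_3) = (224·100351 + 223·15·6720, 224·6720 + 15·100351) = (44957024, 3010545)
(x_4, y_4) = (224·44957024 + 223·15·3010545, 224·3010545 + 15·44957024) = (20140646401, 1348717440)

224 15
100351 6720
44957024 3010545
20140646401 1348717440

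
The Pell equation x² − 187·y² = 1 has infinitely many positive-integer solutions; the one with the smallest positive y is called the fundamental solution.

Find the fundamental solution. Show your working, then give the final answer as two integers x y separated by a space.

√187 → a₀=13, period (1,2,13,2,1,26); ℓ=6 even so k=5
i=0: a=13 ⇒ p=13, q=1
i=1: a=1 ⇒ p=14, q=1
…
i=3: a=13 ⇒ p=547, q=40
i=4: a=2 ⇒ p=1135, q=83
i=5: a=1 ⇒ p=1682, q=123
(x₁, y₁) = (1682, 123);  1682² − 187·123² = 1 ✓

1682 123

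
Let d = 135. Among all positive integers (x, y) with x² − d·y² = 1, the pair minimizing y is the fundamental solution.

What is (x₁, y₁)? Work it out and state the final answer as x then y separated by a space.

√135 → a₀=11, period (1,1,1,1,1,1,1,22); ℓ=8 even so k=7
a_0=11:  p_0=11·1+0=11,  q_0=11·0+1=1
a_1=1:  p_1=1·11+1=12,  q_1=1·1+0=1
…
a_3=1:  p_3=1·23+12=35,  q_3=1·2+1=3
a_4=1:  p_4=1·35+23=58,  q_4=1·3+2=5
…
a_6=1:  p_6=1·93+58=151,  q_6=1·8+5=13
a_7=1:  p_7=1·151+93=244,  q_7=1·13+8=21
→ (244, 21).  Check: 244²=59536, 135·21²=59535, difference 1.

244 21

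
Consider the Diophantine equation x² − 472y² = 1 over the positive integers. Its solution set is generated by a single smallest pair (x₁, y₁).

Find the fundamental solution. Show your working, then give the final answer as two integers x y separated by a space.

306917 14127

[21; 1,2,1,1,1,…,2,1,42] for √472; ℓ=14 ⇒ convergent index 13
k=0  a_k=21  p_k/q_k = 21/1
k=1  a_k=1  p_k/q_k = 22/1
k=2  a_k=2  p_k/q_k = 65/3
k=3  a_k=1  p_k/q_k = 87/4
k=4  a_k=1  p_k/q_k = 152/7
k=5  a_k=1  p_k/q_k = 239/11
…
k=7  a_k=5  p_k/q_k = 5779/266
k=8  a_k=4  p_k/q_k = 24224/1115
k=9  a_k=1  p_k/q_k = 30003/1381
k=10  a_k=1  p_k/q_k = 54227/2496
k=11  a_k=1  p_k/q_k = 84230/3877
k=12  a_k=2  p_k/q_k = 222687/10250
k=13  a_k=1  p_k/q_k = 306917/14127
fundamental: x₁=306917, y₁=14127  (since 94198044889 − 472·199572129 = 1)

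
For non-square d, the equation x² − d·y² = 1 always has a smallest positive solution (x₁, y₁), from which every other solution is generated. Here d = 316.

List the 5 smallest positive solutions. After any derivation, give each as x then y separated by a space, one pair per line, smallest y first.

12799 720
327628801 18430560
8386642035199 471785474160
214681262489395201 12076764549117120
5495410948816896319999 309141018456514563600

√316 → a₀=17, period (1,3,2,8,2,3,1,34); ℓ=8 even so k=7
a_0=17:  p_0=17·1+0=17,  q_0=17·0+1=1
a_1=1:  p_1=1·17+1=18,  q_1=1·1+0=1
a_2=3:  p_2=3·18+17=71,  q_2=3·1+1=4
…
a_4=8:  p_4=8·160+71=1351,  q_4=8·9+4=76
a_5=2:  p_5=2·1351+160=2862,  q_5=2·76+9=161
a_6=3:  p_6=3·2862+1351=9937,  q_6=3·161+76=559
a_7=1:  p_7=1·9937+2862=12799,  q_7=1·559+161=720
fundamental: x₁=12799, y₁=720  (since 163814401 − 316·518400 = 1)
n=2: (12799,720)∘(12799,720) = (12799·12799+316·720·720, 12799·720+720·12799) = (327628801,18430560)
n=3: (327628801,18430560)∘(12799,720) = (12799·327628801+316·720·18430560, 12799·18430560+720·327628801) = (8386642035199,471785474160)
n=4: (8386642035199,471785474160)∘(12799,720) = (12799·8386642035199+316·720·471785474160, 12799·471785474160+720·8386642035199) = (214681262489395201,12076764549117120)
n=5: (214681262489395201,12076764549117120)∘(12799,720) = (12799·214681262489395201+316·720·12076764549117120, 12799·12076764549117120+720·214681262489395201) = (5495410948816896319999,309141018456514563600)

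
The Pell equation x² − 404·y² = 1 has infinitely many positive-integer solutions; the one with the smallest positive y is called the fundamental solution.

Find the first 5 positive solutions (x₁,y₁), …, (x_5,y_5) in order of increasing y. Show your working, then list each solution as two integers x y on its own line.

√404 → a₀=20, period (10,40); ℓ=2 even so k=1
i=0: a=20 ⇒ p=20, q=1
i=1: a=10 ⇒ p=201, q=10
→ (201, 10).  Check: 201²=40401, 404·10²=40400, difference 1.
n=2: (201,10)∘(201,10) = (201·201+404·10·10, 201·10+10·201) = (80801,4020)
n=3: (80801,4020)∘(201,10) = (201·80801+404·10·4020, 201·4020+10·80801) = (32481801,1616030)
n=4: (32481801,1616030)∘(201,10) = (201·32481801+404·10·1616030, 201·1616030+10·32481801) = (13057603201,649640040)
n=5: (13057603201,649640040)∘(201,10) = (201·13057603201+404·10·649640040, 201·649640040+10·13057603201) = (5249124005001,261153680050)

201 10
80801 4020
32481801 1616030
13057603201 649640040
5249124005001 261153680050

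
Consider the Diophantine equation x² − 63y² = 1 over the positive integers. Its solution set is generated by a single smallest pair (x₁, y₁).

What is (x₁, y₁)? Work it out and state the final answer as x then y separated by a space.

8 1

√63 → a₀=7, period (1,14); ℓ=2 even so k=1
a_0=7:  p_0=7·1+0=7,  q_0=7·0+1=1
a_1=1:  p_1=1·7+1=8,  q_1=1·1+0=1
→ (8, 1).  Check: 8²=64, 63·1²=63, difference 1.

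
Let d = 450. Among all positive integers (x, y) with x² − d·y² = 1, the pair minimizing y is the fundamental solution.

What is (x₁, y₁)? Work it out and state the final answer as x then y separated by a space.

19601 924

d=450: √d = [21; 4,1,2,4,2,1,4,42] (ℓ=8, even), read p_7/q_7
k=0  a_k=21  p_k/q_k = 21/1
k=1  a_k=4  p_k/q_k = 85/4
k=2  a_k=1  p_k/q_k = 106/5
k=3  a_k=2  p_k/q_k = 297/14
k=4  a_k=4  p_k/q_k = 1294/61
…
k=6  a_k=1  p_k/q_k = 4179/197
k=7  a_k=4  p_k/q_k = 19601/924
fundamental: x₁=19601, y₁=924  (since 384199201 − 450·853776 = 1)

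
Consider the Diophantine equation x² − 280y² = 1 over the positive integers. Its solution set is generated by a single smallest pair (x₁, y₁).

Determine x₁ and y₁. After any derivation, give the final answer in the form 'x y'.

251 15

[16; 1,2,1,2,1,32] for √280; ℓ=6 ⇒ convergent index 5
a_0=16:  p_0=16·1+0=16,  q_0=16·0+1=1
a_1=1:  p_1=1·16+1=17,  q_1=1·1+0=1
a_2=2:  p_2=2·17+16=50,  q_2=2·1+1=3
a_3=1:  p_3=1·50+17=67,  q_3=1·3+1=4
a_4=2:  p_4=2·67+50=184,  q_4=2·4+3=11
a_5=1:  p_5=1·184+67=251,  q_5=1·11+4=15
fundamental: x₁=251, y₁=15  (since 63001 − 280·225 = 1)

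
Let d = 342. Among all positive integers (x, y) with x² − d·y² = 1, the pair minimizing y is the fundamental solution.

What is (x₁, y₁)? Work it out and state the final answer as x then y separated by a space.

37 2

√342 = [18; 2,36, …], period ℓ=2 (even) → k=1
i=0: a=18 ⇒ p=18, q=1
i=1: a=2 ⇒ p=37, q=2
→ (37, 2).  Check: 37²=1369, 342·2²=1368, difference 1.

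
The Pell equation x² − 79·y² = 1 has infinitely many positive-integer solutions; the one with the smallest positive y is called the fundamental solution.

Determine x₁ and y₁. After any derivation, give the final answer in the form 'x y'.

80 9

[8; 1,7,1,16] for √79; ℓ=4 ⇒ convergent index 3
i=0: a=8 ⇒ p=8, q=1
i=1: a=1 ⇒ p=9, q=1
i=2: a=7 ⇒ p=71, q=8
i=3: a=1 ⇒ p=80, q=9
→ (80, 9).  Check: 80²=6400, 79·9²=6399, difference 1.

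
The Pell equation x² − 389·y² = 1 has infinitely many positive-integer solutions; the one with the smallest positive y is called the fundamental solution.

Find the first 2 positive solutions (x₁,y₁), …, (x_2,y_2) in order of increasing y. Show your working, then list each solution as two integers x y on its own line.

3287049 166660
21609382256801 1095639172680

d=389: √d = [19; 1,2,1,1,1,1,2,1,38] (ℓ=9, odd), read p_17/q_17
a_0=19:  p_0=19·1+0=19,  q_0=19·0+1=1
a_1=1:  p_1=1·19+1=20,  q_1=1·1+0=1
a_2=2:  p_2=2·20+19=59,  q_2=2·1+1=3
a_3=1:  p_3=1·59+20=79,  q_3=1·3+1=4
a_4=1:  p_4=1·79+59=138,  q_4=1·4+3=7
a_5=1:  p_5=1·138+79=217,  q_5=1·7+4=11
a_6=1:  p_6=1·217+138=355,  q_6=1·11+7=18
…
a_8=1:  p_8=1·927+355=1282,  q_8=1·47+18=65
…
a_10=1:  p_10=1·49643+1282=50925,  q_10=1·2517+65=2582
…
a_12=1:  p_12=1·151493+50925=202418,  q_12=1·7681+2582=10263
…
a_15=1:  p_15=1·556329+353911=910240,  q_15=1·28207+17944=46151
a_16=2:  p_16=2·910240+556329=2376809,  q_16=2·46151+28207=120509
a_17=1:  p_17=1·2376809+910240=3287049,  q_17=1·120509+46151=166660
(x₁, y₁) = (3287049, 166660);  3287049² − 389·166660² = 1 ✓
k=2:  x_2 = 3287049·3287049+389·166660·166660 = 21609382256801,  y_2 = 3287049·166660+166660·3287049 = 1095639172680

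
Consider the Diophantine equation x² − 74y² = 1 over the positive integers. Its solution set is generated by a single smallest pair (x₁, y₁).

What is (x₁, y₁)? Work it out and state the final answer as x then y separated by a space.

3699 430

√74 → a₀=8, period (1,1,1,1,16); ℓ=5 odd so k=9
k=0  a_k=8  p_k/q_k = 8/1
…
k=3  a_k=1  p_k/q_k = 26/3
…
k=6  a_k=1  p_k/q_k = 757/88
k=7  a_k=1  p_k/q_k = 1471/171
k=8  a_k=1  p_k/q_k = 2228/259
k=9  a_k=1  p_k/q_k = 3699/430
fundamental: x₁=3699, y₁=430  (since 13682601 − 74·184900 = 1)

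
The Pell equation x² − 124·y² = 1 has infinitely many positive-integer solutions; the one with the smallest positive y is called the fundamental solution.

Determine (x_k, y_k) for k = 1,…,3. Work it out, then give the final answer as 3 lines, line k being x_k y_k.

4620799 414960
42703566796801 3834893506080
394649197502177907199 35440544156001500880

d=124: √d = [11; 7,2,1,1,1,…,2,7,22] (ℓ=16, even), read p_15/q_15
k=0  a_k=11  p_k/q_k = 11/1
k=1  a_k=7  p_k/q_k = 78/7
…
k=3  a_k=1  p_k/q_k = 245/22
k=4  a_k=1  p_k/q_k = 412/37
k=5  a_k=1  p_k/q_k = 657/59
k=6  a_k=3  p_k/q_k = 2383/214
k=7  a_k=1  p_k/q_k = 3040/273
k=8  a_k=4  p_k/q_k = 14543/1306
k=9  a_k=1  p_k/q_k = 17583/1579
k=10  a_k=3  p_k/q_k = 67292/6043
k=11  a_k=1  p_k/q_k = 84875/7622
k=12  a_k=1  p_k/q_k = 152167/13665
k=13  a_k=1  p_k/q_k = 237042/21287
k=14  a_k=2  p_k/q_k = 626251/56239
k=15  a_k=7  p_k/q_k = 4620799/414960
fundamental: x₁=4620799, y₁=414960  (since 21351783398401 − 124·172191801600 = 1)
k=2:  x_2 = 4620799·4620799+124·414960·414960 = 42703566796801,  y_2 = 4620799·414960+414960·4620799 = 3834893506080
k=3:  x_3 = 4620799·42703566796801+124·414960·3834893506080 = 394649197502177907199,  y_3 = 4620799·3834893506080+414960·42703566796801 = 35440544156001500880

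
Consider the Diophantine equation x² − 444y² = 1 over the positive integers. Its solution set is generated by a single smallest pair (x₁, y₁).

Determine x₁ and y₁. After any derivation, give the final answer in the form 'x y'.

295 14

[21; 14,42] for √444; ℓ=2 ⇒ convergent index 1
a_0=21:  p_0=21·1+0=21,  q_0=21·0+1=1
a_1=14:  p_1=14·21+1=295,  q_1=14·1+0=14
→ (295, 14).  Check: 295²=87025, 444·14²=87024, difference 1.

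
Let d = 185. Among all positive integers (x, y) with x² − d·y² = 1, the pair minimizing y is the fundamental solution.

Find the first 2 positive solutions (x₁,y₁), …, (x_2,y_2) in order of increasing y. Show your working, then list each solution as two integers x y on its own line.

√185 → a₀=13, period (1,1,1,1,26); ℓ=5 odd so k=9
k=0  a_k=13  p_k/q_k = 13/1
…
k=3  a_k=1  p_k/q_k = 41/3
k=4  a_k=1  p_k/q_k = 68/5
k=5  a_k=26  p_k/q_k = 1809/133
k=6  a_k=1  p_k/q_k = 1877/138
k=7  a_k=1  p_k/q_k = 3686/271
k=8  a_k=1  p_k/q_k = 5563/409
k=9  a_k=1  p_k/q_k = 9249/680
→ (9249, 680).  Check: 9249²=85544001, 185·680²=85544000, difference 1.
k=2:  x_2 = 9249·9249+185·680·680 = 171088001,  y_2 = 9249·680+680·9249 = 12578640

9249 680
171088001 12578640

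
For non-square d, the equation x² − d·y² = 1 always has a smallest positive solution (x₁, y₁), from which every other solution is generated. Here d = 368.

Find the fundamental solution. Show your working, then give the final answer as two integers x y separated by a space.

1151 60

[19; 5,2,5,38] for √368; ℓ=4 ⇒ convergent index 3
i=0: a=19 ⇒ p=19, q=1
i=1: a=5 ⇒ p=96, q=5
i=2: a=2 ⇒ p=211, q=11
i=3: a=5 ⇒ p=1151, q=60
→ (1151, 60).  Check: 1151²=1324801, 368·60²=1324800, difference 1.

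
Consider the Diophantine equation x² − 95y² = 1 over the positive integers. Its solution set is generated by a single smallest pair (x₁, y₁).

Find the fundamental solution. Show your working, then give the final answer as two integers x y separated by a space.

39 4

√95 = [9; 1,2,1,18, …], period ℓ=4 (even) → k=3
step 0: (9, 1)  from 9·(1,0) + (0,1)
step 1: (10, 1)  from 1·(9,1) + (1,0)
step 2: (29, 3)  from 2·(10,1) + (9,1)
step 3: (39, 4)  from 1·(29,3) + (10,1)
fundamental: x₁=39, y₁=4  (since 1521 − 95·16 = 1)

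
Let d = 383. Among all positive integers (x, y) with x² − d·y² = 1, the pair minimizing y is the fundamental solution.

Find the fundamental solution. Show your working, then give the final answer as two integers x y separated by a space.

[19; 1,1,3,19,3,1,1,38] for √383; ℓ=8 ⇒ convergent index 7
a_0=19:  p_0=19·1+0=19,  q_0=19·0+1=1
…
a_2=1:  p_2=1·20+19=39,  q_2=1·1+1=2
a_3=3:  p_3=3·39+20=137,  q_3=3·2+1=7
…
a_6=1:  p_6=1·8063+2642=10705,  q_6=1·412+135=547
a_7=1:  p_7=1·10705+8063=18768,  q_7=1·547+412=959
→ (18768, 959).  Check: 18768²=352237824, 383·959²=352237823, difference 1.

18768 959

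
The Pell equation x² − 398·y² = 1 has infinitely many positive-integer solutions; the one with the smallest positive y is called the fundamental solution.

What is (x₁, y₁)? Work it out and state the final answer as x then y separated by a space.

399 20

d=398: √d = [19; 1,18,1,38] (ℓ=4, even), read p_3/q_3
k=0  a_k=19  p_k/q_k = 19/1
…
k=2  a_k=18  p_k/q_k = 379/19
k=3  a_k=1  p_k/q_k = 399/20
(x₁, y₁) = (399, 20);  399² − 398·20² = 1 ✓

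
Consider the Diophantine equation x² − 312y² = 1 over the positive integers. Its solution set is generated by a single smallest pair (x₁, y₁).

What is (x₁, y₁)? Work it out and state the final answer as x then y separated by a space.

53 3

√312 = [17; 1,1,1,34, …], period ℓ=4 (even) → k=3
i=0: a=17 ⇒ p=17, q=1
…
i=2: a=1 ⇒ p=35, q=2
i=3: a=1 ⇒ p=53, q=3
(x₁, y₁) = (53, 3);  53² − 312·3² = 1 ✓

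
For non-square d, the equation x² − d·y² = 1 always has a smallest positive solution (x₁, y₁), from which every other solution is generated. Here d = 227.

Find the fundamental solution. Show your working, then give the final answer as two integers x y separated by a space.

226 15

√227 → a₀=15, period (15,30); ℓ=2 even so k=1
a_0=15:  p_0=15·1+0=15,  q_0=15·0+1=1
a_1=15:  p_1=15·15+1=226,  q_1=15·1+0=15
(x₁, y₁) = (226, 15);  226² − 227·15² = 1 ✓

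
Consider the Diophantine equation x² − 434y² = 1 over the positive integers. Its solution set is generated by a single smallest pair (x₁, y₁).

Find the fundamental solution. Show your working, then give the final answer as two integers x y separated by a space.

125 6

√434 → a₀=20, period (1,4,1,40); ℓ=4 even so k=3
a_0=20:  p_0=20·1+0=20,  q_0=20·0+1=1
a_1=1:  p_1=1·20+1=21,  q_1=1·1+0=1
a_2=4:  p_2=4·21+20=104,  q_2=4·1+1=5
a_3=1:  p_3=1·104+21=125,  q_3=1·5+1=6
→ (125, 6).  Check: 125²=15625, 434·6²=15624, difference 1.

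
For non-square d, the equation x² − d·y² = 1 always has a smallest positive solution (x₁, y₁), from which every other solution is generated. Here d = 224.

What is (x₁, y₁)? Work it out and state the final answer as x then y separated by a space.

15 1

√224 → a₀=14, period (1,28); ℓ=2 even so k=1
step 0: (14, 1)  from 14·(1,0) + (0,1)
step 1: (15, 1)  from 1·(14,1) + (1,0)
fundamental: x₁=15, y₁=1  (since 225 − 224·1 = 1)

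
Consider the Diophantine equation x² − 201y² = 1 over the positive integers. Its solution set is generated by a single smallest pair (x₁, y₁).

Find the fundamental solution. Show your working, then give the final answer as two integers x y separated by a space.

515095 36332

d=201: √d = [14; 5,1,1,1,2,…,1,5,28] (ℓ=14, even), read p_13/q_13
step 0: (14, 1)  from 14·(1,0) + (0,1)
…
step 9: (24768, 1747)  from 2·(8549,603) + (7670,541)
…
step 12: (91402, 6447)  from 1·(58085,4097) + (33317,2350)
step 13: (515095, 36332)  from 5·(91402,6447) + (58085,4097)
→ (515095, 36332).  Check: 515095²=265322859025, 201·36332²=265322859024, difference 1.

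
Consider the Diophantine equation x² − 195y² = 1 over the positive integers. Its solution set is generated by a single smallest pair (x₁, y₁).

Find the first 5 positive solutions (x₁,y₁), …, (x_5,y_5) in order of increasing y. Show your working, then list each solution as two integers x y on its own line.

[13; 1,26] for √195; ℓ=2 ⇒ convergent index 1
k=0  a_k=13  p_k/q_k = 13/1
k=1  a_k=1  p_k/q_k = 14/1
fundamental: x₁=14, y₁=1  (since 196 − 195·1 = 1)
k=2:  x_2 = 14·14+195·1·1 = 391,  y_2 = 14·1+1·14 = 28
k=3:  x_3 = 14·391+195·1·28 = 10934,  y_3 = 14·28+1·391 = 783
k=4:  x_4 = 14·10934+195·1·783 = 305761,  y_4 = 14·783+1·10934 = 21896
k=5:  x_5 = 14·305761+195·1·21896 = 8550374,  y_5 = 14·21896+1·305761 = 612305

14 1
391 28
10934 783
305761 21896
8550374 612305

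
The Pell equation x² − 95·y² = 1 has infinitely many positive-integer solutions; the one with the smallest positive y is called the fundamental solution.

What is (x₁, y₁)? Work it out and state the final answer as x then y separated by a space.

39 4

d=95: √d = [9; 1,2,1,18] (ℓ=4, even), read p_3/q_3
k=0  a_k=9  p_k/q_k = 9/1
k=1  a_k=1  p_k/q_k = 10/1
k=2  a_k=2  p_k/q_k = 29/3
k=3  a_k=1  p_k/q_k = 39/4
fundamental: x₁=39, y₁=4  (since 1521 − 95·16 = 1)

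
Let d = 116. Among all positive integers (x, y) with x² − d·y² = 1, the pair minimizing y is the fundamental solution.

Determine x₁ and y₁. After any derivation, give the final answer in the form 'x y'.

9801 910

d=116: √d = [10; 1,3,2,1,4,1,2,3,1,20] (ℓ=10, even), read p_9/q_9
step 0: (10, 1)  from 10·(1,0) + (0,1)
step 1: (11, 1)  from 1·(10,1) + (1,0)
…
step 4: (140, 13)  from 1·(97,9) + (43,4)
…
step 8: (7550, 701)  from 3·(2251,209) + (797,74)
step 9: (9801, 910)  from 1·(7550,701) + (2251,209)
→ (9801, 910).  Check: 9801²=96059601, 116·910²=96059600, difference 1.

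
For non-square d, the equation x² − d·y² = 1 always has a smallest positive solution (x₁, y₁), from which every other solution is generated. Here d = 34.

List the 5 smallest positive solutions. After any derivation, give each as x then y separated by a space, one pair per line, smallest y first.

35 6
2449 420
171395 29394
11995201 2057160
839492675 143971806

[5; 1,4,1,10] for √34; ℓ=4 ⇒ convergent index 3
step 0: (5, 1)  from 5·(1,0) + (0,1)
step 1: (6, 1)  from 1·(5,1) + (1,0)
step 2: (29, 5)  from 4·(6,1) + (5,1)
step 3: (35, 6)  from 1·(29,5) + (6,1)
fundamental: x₁=35, y₁=6  (since 1225 − 34·36 = 1)
(x_2, y_2) = (35·35 + 34·6·6, 35·6 + 6·35) = (2449, 420)
(x_3, y_3) = (35·2449 + 34·6·420, 35·420 + 6·2449) = (171395, 29394)
(x_4, y_4) = (35·171395 + 34·6·29394, 35·29394 + 6·171395) = (11995201, 2057160)
(x_5, y_5) = (35·11995201 + 34·6·2057160, 35·2057160 + 6·11995201) = (839492675, 143971806)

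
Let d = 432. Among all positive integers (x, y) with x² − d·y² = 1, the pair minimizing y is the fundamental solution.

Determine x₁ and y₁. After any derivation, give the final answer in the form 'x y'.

d=432: √d = [20; 1,3,1,1,1,3,1,40] (ℓ=8, even), read p_7/q_7
i=0: a=20 ⇒ p=20, q=1
…
i=3: a=1 ⇒ p=104, q=5
i=4: a=1 ⇒ p=187, q=9
…
i=6: a=3 ⇒ p=1060, q=51
i=7: a=1 ⇒ p=1351, q=65
fundamental: x₁=1351, y₁=65  (since 1825201 − 432·4225 = 1)

1351 65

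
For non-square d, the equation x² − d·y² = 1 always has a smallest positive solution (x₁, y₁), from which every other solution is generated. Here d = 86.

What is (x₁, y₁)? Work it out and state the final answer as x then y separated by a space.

10405 1122

√86 → a₀=9, period (3,1,1,1,8,1,1,1,3,18); ℓ=10 even so k=9
step 0: (9, 1)  from 9·(1,0) + (0,1)
step 1: (28, 3)  from 3·(9,1) + (1,0)
step 2: (37, 4)  from 1·(28,3) + (9,1)
…
step 4: (102, 11)  from 1·(65,7) + (37,4)
step 5: (881, 95)  from 8·(102,11) + (65,7)
…
step 8: (2847, 307)  from 1·(1864,201) + (983,106)
step 9: (10405, 1122)  from 3·(2847,307) + (1864,201)
(x₁, y₁) = (10405, 1122);  10405² − 86·1122² = 1 ✓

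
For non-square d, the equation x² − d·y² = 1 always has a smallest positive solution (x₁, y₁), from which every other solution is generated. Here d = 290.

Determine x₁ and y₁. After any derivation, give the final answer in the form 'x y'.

579 34

[17; 34] for √290; ℓ=1 ⇒ convergent index 1
i=0: a=17 ⇒ p=17, q=1
i=1: a=34 ⇒ p=579, q=34
→ (579, 34).  Check: 579²=335241, 290·34²=335240, difference 1.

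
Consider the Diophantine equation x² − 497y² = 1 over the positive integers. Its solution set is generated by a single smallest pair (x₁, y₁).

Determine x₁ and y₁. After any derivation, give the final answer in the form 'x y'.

1201887 53912

√497 = [22; 3,2,2,5,6,5,2,2,3,44, …], period ℓ=10 (even) → k=9
a_0=22:  p_0=22·1+0=22,  q_0=22·0+1=1
a_1=3:  p_1=3·22+1=67,  q_1=3·1+0=3
…
a_3=2:  p_3=2·156+67=379,  q_3=2·7+3=17
a_4=5:  p_4=5·379+156=2051,  q_4=5·17+7=92
…
a_6=5:  p_6=5·12685+2051=65476,  q_6=5·569+92=2937
a_7=2:  p_7=2·65476+12685=143637,  q_7=2·2937+569=6443
a_8=2:  p_8=2·143637+65476=352750,  q_8=2·6443+2937=15823
a_9=3:  p_9=3·352750+143637=1201887,  q_9=3·15823+6443=53912
→ (1201887, 53912).  Check: 1201887²=1444532360769, 497·53912²=1444532360768, difference 1.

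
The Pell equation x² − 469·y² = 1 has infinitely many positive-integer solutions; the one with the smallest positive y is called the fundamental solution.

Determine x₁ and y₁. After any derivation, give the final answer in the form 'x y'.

137215 6336

√469 = [21; 1,1,1,10,6,10,1,1,1,42, …], period ℓ=10 (even) → k=9
a_0=21:  p_0=21·1+0=21,  q_0=21·0+1=1
…
a_2=1:  p_2=1·22+21=43,  q_2=1·1+1=2
…
a_4=10:  p_4=10·65+43=693,  q_4=10·3+2=32
a_5=6:  p_5=6·693+65=4223,  q_5=6·32+3=195
a_6=10:  p_6=10·4223+693=42923,  q_6=10·195+32=1982
a_7=1:  p_7=1·42923+4223=47146,  q_7=1·1982+195=2177
a_8=1:  p_8=1·47146+42923=90069,  q_8=1·2177+1982=4159
a_9=1:  p_9=1·90069+47146=137215,  q_9=1·4159+2177=6336
(x₁, y₁) = (137215, 6336);  137215² − 469·6336² = 1 ✓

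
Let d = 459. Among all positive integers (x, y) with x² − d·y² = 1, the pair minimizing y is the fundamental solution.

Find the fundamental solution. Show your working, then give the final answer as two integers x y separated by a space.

499850 23331

[21; 2,2,1,4,21,4,1,2,2,42] for √459; ℓ=10 ⇒ convergent index 9
k=0  a_k=21  p_k/q_k = 21/1
…
k=3  a_k=1  p_k/q_k = 150/7
…
k=7  a_k=1  p_k/q_k = 75692/3533
k=8  a_k=2  p_k/q_k = 212079/9899
k=9  a_k=2  p_k/q_k = 499850/23331
fundamental: x₁=499850, y₁=23331  (since 249850022500 − 459·544335561 = 1)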